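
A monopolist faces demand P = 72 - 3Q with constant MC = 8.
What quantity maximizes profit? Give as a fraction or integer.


TR = P*Q = (72 - 3Q)Q = 72Q - 3Q^2
MR = dTR/dQ = 72 - 6Q
Set MR = MC:
72 - 6Q = 8
64 = 6Q
Q* = 64/6 = 32/3

32/3


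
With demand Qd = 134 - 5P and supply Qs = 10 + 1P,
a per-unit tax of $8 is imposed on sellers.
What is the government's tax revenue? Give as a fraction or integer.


With tax on sellers, new supply: Qs' = 10 + 1(P - 8)
= 2 + 1P
New equilibrium quantity:
Q_new = 24
Tax revenue = tax * Q_new = 8 * 24 = 192

192


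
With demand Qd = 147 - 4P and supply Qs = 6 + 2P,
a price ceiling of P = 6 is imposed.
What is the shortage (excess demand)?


At P = 6:
Qd = 147 - 4*6 = 123
Qs = 6 + 2*6 = 18
Shortage = Qd - Qs = 123 - 18 = 105

105


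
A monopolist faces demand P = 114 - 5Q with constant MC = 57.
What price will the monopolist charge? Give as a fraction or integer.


MR = 114 - 10Q
Set MR = MC: 114 - 10Q = 57
Q* = 57/10
Substitute into demand:
P* = 114 - 5*57/10 = 171/2

171/2


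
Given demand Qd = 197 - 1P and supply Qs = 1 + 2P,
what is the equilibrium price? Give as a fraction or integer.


At equilibrium, Qd = Qs.
197 - 1P = 1 + 2P
197 - 1 = 1P + 2P
196 = 3P
P* = 196/3 = 196/3

196/3


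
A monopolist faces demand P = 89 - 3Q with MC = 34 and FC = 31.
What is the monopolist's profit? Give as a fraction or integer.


MR = MC: 89 - 6Q = 34
Q* = 55/6
P* = 89 - 3*55/6 = 123/2
Profit = (P* - MC)*Q* - FC
= (123/2 - 34)*55/6 - 31
= 55/2*55/6 - 31
= 3025/12 - 31 = 2653/12

2653/12


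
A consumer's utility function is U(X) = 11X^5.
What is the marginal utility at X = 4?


MU = dU/dX = 11*5*X^(5-1)
MU = 55*X^4
At X = 4:
MU = 55 * 4^4
MU = 55 * 256 = 14080

14080


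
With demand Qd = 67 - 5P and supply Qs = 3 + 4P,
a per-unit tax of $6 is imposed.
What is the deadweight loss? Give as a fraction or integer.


Pre-tax equilibrium quantity: Q* = 283/9
Post-tax equilibrium quantity: Q_tax = 163/9
Reduction in quantity: Q* - Q_tax = 40/3
DWL = (1/2) * tax * (Q* - Q_tax)
DWL = (1/2) * 6 * 40/3 = 40

40


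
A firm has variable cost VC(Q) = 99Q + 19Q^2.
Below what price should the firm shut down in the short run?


AVC(Q) = VC(Q)/Q = 99 + 19Q
AVC is increasing in Q, so minimum AVC is at Q -> 0+.
Min AVC = 99
The firm should shut down if P < 99.

99


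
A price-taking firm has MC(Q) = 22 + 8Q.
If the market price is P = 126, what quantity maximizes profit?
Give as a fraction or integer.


In perfect competition, profit is maximized where P = MC.
126 = 22 + 8Q
104 = 8Q
Q* = 104/8 = 13

13


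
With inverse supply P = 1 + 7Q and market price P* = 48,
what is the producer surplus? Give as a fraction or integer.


Minimum supply price (at Q=0): P_min = 1
Quantity supplied at P* = 48:
Q* = (48 - 1)/7 = 47/7
PS = (1/2) * Q* * (P* - P_min)
PS = (1/2) * 47/7 * (48 - 1)
PS = (1/2) * 47/7 * 47 = 2209/14

2209/14


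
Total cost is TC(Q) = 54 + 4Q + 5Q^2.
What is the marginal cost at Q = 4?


MC = dTC/dQ = 4 + 2*5*Q
At Q = 4:
MC = 4 + 10*4
MC = 4 + 40 = 44

44


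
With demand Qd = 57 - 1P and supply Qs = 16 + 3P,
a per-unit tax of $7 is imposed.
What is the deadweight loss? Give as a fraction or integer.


Pre-tax equilibrium quantity: Q* = 187/4
Post-tax equilibrium quantity: Q_tax = 83/2
Reduction in quantity: Q* - Q_tax = 21/4
DWL = (1/2) * tax * (Q* - Q_tax)
DWL = (1/2) * 7 * 21/4 = 147/8

147/8


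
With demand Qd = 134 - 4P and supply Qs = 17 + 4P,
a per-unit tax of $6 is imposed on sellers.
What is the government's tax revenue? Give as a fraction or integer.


With tax on sellers, new supply: Qs' = 17 + 4(P - 6)
= 4P - 7
New equilibrium quantity:
Q_new = 127/2
Tax revenue = tax * Q_new = 6 * 127/2 = 381

381


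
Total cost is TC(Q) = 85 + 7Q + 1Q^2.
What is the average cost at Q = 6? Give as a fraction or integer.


TC(6) = 85 + 7*6 + 1*6^2
TC(6) = 85 + 42 + 36 = 163
AC = TC/Q = 163/6 = 163/6

163/6


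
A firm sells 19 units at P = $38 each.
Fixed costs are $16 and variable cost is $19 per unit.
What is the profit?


Total Revenue = P * Q = 38 * 19 = $722
Total Cost = FC + VC*Q = 16 + 19*19 = $377
Profit = TR - TC = 722 - 377 = $345

$345


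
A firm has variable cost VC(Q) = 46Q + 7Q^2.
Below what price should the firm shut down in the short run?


AVC(Q) = VC(Q)/Q = 46 + 7Q
AVC is increasing in Q, so minimum AVC is at Q -> 0+.
Min AVC = 46
The firm should shut down if P < 46.

46


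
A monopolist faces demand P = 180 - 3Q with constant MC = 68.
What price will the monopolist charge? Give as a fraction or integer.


MR = 180 - 6Q
Set MR = MC: 180 - 6Q = 68
Q* = 56/3
Substitute into demand:
P* = 180 - 3*56/3 = 124

124


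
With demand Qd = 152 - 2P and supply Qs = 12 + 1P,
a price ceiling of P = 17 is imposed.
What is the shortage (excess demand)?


At P = 17:
Qd = 152 - 2*17 = 118
Qs = 12 + 1*17 = 29
Shortage = Qd - Qs = 118 - 29 = 89

89


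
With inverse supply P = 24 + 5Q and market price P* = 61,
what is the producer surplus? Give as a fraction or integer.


Minimum supply price (at Q=0): P_min = 24
Quantity supplied at P* = 61:
Q* = (61 - 24)/5 = 37/5
PS = (1/2) * Q* * (P* - P_min)
PS = (1/2) * 37/5 * (61 - 24)
PS = (1/2) * 37/5 * 37 = 1369/10

1369/10


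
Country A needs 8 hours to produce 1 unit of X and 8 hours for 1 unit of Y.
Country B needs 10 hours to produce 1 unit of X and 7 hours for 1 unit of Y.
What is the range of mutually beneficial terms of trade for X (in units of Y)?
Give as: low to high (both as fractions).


Opportunity cost of X for Country A = hours_X / hours_Y = 8/8 = 1 units of Y
Opportunity cost of X for Country B = hours_X / hours_Y = 10/7 = 10/7 units of Y
Terms of trade must be between the two opportunity costs.
Range: 1 to 10/7

1 to 10/7


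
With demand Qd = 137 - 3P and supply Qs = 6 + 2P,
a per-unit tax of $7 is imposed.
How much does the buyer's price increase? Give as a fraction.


With a per-unit tax, the buyer's price increase depends on relative slopes.
Supply slope: d = 2, Demand slope: b = 3
Buyer's price increase = d * tax / (b + d)
= 2 * 7 / (3 + 2)
= 14 / 5 = 14/5

14/5


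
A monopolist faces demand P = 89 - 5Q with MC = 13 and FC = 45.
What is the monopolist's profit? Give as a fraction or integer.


MR = MC: 89 - 10Q = 13
Q* = 38/5
P* = 89 - 5*38/5 = 51
Profit = (P* - MC)*Q* - FC
= (51 - 13)*38/5 - 45
= 38*38/5 - 45
= 1444/5 - 45 = 1219/5

1219/5


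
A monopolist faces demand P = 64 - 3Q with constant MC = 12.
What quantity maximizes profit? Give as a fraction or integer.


TR = P*Q = (64 - 3Q)Q = 64Q - 3Q^2
MR = dTR/dQ = 64 - 6Q
Set MR = MC:
64 - 6Q = 12
52 = 6Q
Q* = 52/6 = 26/3

26/3


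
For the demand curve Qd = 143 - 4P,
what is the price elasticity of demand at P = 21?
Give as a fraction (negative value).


dQ/dP = -4
At P = 21: Q = 143 - 4*21 = 59
E = (dQ/dP)(P/Q) = (-4)(21/59) = -84/59

-84/59


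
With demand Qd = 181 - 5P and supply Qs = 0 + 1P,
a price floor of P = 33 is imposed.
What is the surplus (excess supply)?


At P = 33:
Qd = 181 - 5*33 = 16
Qs = 0 + 1*33 = 33
Surplus = Qs - Qd = 33 - 16 = 17

17


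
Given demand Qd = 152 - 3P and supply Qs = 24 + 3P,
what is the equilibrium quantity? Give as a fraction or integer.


First find equilibrium price:
152 - 3P = 24 + 3P
P* = 128/6 = 64/3
Then substitute into demand:
Q* = 152 - 3 * 64/3 = 88

88


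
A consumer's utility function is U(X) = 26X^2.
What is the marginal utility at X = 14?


MU = dU/dX = 26*2*X^(2-1)
MU = 52*X^1
At X = 14:
MU = 52 * 14^1
MU = 52 * 14 = 728

728


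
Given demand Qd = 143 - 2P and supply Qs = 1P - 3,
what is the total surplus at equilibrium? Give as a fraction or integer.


Find equilibrium: 143 - 2P = 1P - 3
143 + 3 = 3P
P* = 146/3 = 146/3
Q* = 1*146/3 - 3 = 137/3
Inverse demand: P = 143/2 - Q/2, so P_max = 143/2
Inverse supply: P = 3 + Q/1, so P_min = 3
CS = (1/2) * 137/3 * (143/2 - 146/3) = 18769/36
PS = (1/2) * 137/3 * (146/3 - 3) = 18769/18
TS = CS + PS = 18769/36 + 18769/18 = 18769/12

18769/12


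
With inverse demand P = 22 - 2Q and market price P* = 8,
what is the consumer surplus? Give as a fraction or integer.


Maximum willingness to pay (at Q=0): P_max = 22
Quantity demanded at P* = 8:
Q* = (22 - 8)/2 = 7
CS = (1/2) * Q* * (P_max - P*)
CS = (1/2) * 7 * (22 - 8)
CS = (1/2) * 7 * 14 = 49

49


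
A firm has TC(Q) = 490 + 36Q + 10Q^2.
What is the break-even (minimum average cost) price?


AC(Q) = 490/Q + 36 + 10Q
To minimize: dAC/dQ = -490/Q^2 + 10 = 0
Q^2 = 490/10 = 49
Q* = 7
Min AC = 490/7 + 36 + 10*7
Min AC = 70 + 36 + 70 = 176

176


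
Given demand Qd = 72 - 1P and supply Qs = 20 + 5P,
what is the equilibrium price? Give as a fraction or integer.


At equilibrium, Qd = Qs.
72 - 1P = 20 + 5P
72 - 20 = 1P + 5P
52 = 6P
P* = 52/6 = 26/3

26/3


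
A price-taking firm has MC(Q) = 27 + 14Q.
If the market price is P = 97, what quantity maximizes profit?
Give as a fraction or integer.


In perfect competition, profit is maximized where P = MC.
97 = 27 + 14Q
70 = 14Q
Q* = 70/14 = 5

5


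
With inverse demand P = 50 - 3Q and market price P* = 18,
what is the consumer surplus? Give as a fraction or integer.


Maximum willingness to pay (at Q=0): P_max = 50
Quantity demanded at P* = 18:
Q* = (50 - 18)/3 = 32/3
CS = (1/2) * Q* * (P_max - P*)
CS = (1/2) * 32/3 * (50 - 18)
CS = (1/2) * 32/3 * 32 = 512/3

512/3


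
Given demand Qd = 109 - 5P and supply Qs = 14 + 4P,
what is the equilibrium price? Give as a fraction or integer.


At equilibrium, Qd = Qs.
109 - 5P = 14 + 4P
109 - 14 = 5P + 4P
95 = 9P
P* = 95/9 = 95/9

95/9


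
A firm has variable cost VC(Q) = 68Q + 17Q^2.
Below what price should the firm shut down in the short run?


AVC(Q) = VC(Q)/Q = 68 + 17Q
AVC is increasing in Q, so minimum AVC is at Q -> 0+.
Min AVC = 68
The firm should shut down if P < 68.

68


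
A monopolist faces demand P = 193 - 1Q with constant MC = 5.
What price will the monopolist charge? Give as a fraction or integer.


MR = 193 - 2Q
Set MR = MC: 193 - 2Q = 5
Q* = 94
Substitute into demand:
P* = 193 - 1*94 = 99

99


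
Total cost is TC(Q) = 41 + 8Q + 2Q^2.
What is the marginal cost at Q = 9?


MC = dTC/dQ = 8 + 2*2*Q
At Q = 9:
MC = 8 + 4*9
MC = 8 + 36 = 44

44


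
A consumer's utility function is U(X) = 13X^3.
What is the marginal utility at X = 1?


MU = dU/dX = 13*3*X^(3-1)
MU = 39*X^2
At X = 1:
MU = 39 * 1^2
MU = 39 * 1 = 39

39


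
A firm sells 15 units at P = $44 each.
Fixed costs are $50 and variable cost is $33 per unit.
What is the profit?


Total Revenue = P * Q = 44 * 15 = $660
Total Cost = FC + VC*Q = 50 + 33*15 = $545
Profit = TR - TC = 660 - 545 = $115

$115


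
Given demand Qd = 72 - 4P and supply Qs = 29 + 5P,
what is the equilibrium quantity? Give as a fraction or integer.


First find equilibrium price:
72 - 4P = 29 + 5P
P* = 43/9 = 43/9
Then substitute into demand:
Q* = 72 - 4 * 43/9 = 476/9

476/9


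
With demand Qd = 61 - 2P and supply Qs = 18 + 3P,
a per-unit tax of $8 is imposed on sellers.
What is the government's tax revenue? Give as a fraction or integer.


With tax on sellers, new supply: Qs' = 18 + 3(P - 8)
= 3P - 6
New equilibrium quantity:
Q_new = 171/5
Tax revenue = tax * Q_new = 8 * 171/5 = 1368/5

1368/5


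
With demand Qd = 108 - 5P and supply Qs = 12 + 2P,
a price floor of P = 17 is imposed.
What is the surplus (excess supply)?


At P = 17:
Qd = 108 - 5*17 = 23
Qs = 12 + 2*17 = 46
Surplus = Qs - Qd = 46 - 23 = 23

23


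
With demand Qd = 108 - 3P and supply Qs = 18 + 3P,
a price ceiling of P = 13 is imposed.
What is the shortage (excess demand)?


At P = 13:
Qd = 108 - 3*13 = 69
Qs = 18 + 3*13 = 57
Shortage = Qd - Qs = 69 - 57 = 12

12


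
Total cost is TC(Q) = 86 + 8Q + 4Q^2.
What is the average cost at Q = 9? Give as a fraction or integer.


TC(9) = 86 + 8*9 + 4*9^2
TC(9) = 86 + 72 + 324 = 482
AC = TC/Q = 482/9 = 482/9

482/9


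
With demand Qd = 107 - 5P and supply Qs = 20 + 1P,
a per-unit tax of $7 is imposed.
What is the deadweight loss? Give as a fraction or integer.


Pre-tax equilibrium quantity: Q* = 69/2
Post-tax equilibrium quantity: Q_tax = 86/3
Reduction in quantity: Q* - Q_tax = 35/6
DWL = (1/2) * tax * (Q* - Q_tax)
DWL = (1/2) * 7 * 35/6 = 245/12

245/12


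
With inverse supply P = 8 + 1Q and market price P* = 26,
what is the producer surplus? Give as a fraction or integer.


Minimum supply price (at Q=0): P_min = 8
Quantity supplied at P* = 26:
Q* = (26 - 8)/1 = 18
PS = (1/2) * Q* * (P* - P_min)
PS = (1/2) * 18 * (26 - 8)
PS = (1/2) * 18 * 18 = 162

162


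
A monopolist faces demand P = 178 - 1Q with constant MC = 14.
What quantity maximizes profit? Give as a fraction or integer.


TR = P*Q = (178 - 1Q)Q = 178Q - 1Q^2
MR = dTR/dQ = 178 - 2Q
Set MR = MC:
178 - 2Q = 14
164 = 2Q
Q* = 164/2 = 82

82


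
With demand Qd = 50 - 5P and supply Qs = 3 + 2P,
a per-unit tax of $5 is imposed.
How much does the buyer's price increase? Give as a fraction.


With a per-unit tax, the buyer's price increase depends on relative slopes.
Supply slope: d = 2, Demand slope: b = 5
Buyer's price increase = d * tax / (b + d)
= 2 * 5 / (5 + 2)
= 10 / 7 = 10/7

10/7


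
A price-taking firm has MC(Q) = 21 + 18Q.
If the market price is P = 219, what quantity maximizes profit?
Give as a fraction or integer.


In perfect competition, profit is maximized where P = MC.
219 = 21 + 18Q
198 = 18Q
Q* = 198/18 = 11

11


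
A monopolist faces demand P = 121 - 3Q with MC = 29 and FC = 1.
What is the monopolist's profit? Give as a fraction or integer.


MR = MC: 121 - 6Q = 29
Q* = 46/3
P* = 121 - 3*46/3 = 75
Profit = (P* - MC)*Q* - FC
= (75 - 29)*46/3 - 1
= 46*46/3 - 1
= 2116/3 - 1 = 2113/3

2113/3


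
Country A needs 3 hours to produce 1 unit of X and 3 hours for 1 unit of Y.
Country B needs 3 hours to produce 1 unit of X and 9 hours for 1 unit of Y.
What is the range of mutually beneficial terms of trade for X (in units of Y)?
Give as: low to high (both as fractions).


Opportunity cost of X for Country A = hours_X / hours_Y = 3/3 = 1 units of Y
Opportunity cost of X for Country B = hours_X / hours_Y = 3/9 = 1/3 units of Y
Terms of trade must be between the two opportunity costs.
Range: 1/3 to 1

1/3 to 1


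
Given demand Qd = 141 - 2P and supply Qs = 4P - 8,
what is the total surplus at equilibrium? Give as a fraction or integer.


Find equilibrium: 141 - 2P = 4P - 8
141 + 8 = 6P
P* = 149/6 = 149/6
Q* = 4*149/6 - 8 = 274/3
Inverse demand: P = 141/2 - Q/2, so P_max = 141/2
Inverse supply: P = 2 + Q/4, so P_min = 2
CS = (1/2) * 274/3 * (141/2 - 149/6) = 18769/9
PS = (1/2) * 274/3 * (149/6 - 2) = 18769/18
TS = CS + PS = 18769/9 + 18769/18 = 18769/6

18769/6


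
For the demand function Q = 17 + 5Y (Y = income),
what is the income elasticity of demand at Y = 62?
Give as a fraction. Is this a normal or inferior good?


dQ/dY = 5
At Y = 62: Q = 17 + 5*62 = 327
Ey = (dQ/dY)(Y/Q) = 5 * 62 / 327 = 310/327
Since Ey > 0, this is a normal good.

310/327 (normal good)


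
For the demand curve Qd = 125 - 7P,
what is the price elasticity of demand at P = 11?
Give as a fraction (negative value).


dQ/dP = -7
At P = 11: Q = 125 - 7*11 = 48
E = (dQ/dP)(P/Q) = (-7)(11/48) = -77/48

-77/48


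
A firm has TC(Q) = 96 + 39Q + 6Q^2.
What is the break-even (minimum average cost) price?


AC(Q) = 96/Q + 39 + 6Q
To minimize: dAC/dQ = -96/Q^2 + 6 = 0
Q^2 = 96/6 = 16
Q* = 4
Min AC = 96/4 + 39 + 6*4
Min AC = 24 + 39 + 24 = 87

87


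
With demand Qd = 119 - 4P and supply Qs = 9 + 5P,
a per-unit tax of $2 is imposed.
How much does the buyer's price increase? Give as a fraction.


With a per-unit tax, the buyer's price increase depends on relative slopes.
Supply slope: d = 5, Demand slope: b = 4
Buyer's price increase = d * tax / (b + d)
= 5 * 2 / (4 + 5)
= 10 / 9 = 10/9

10/9


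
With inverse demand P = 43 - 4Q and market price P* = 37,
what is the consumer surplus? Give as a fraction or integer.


Maximum willingness to pay (at Q=0): P_max = 43
Quantity demanded at P* = 37:
Q* = (43 - 37)/4 = 3/2
CS = (1/2) * Q* * (P_max - P*)
CS = (1/2) * 3/2 * (43 - 37)
CS = (1/2) * 3/2 * 6 = 9/2

9/2


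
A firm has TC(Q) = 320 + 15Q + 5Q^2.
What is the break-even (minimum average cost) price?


AC(Q) = 320/Q + 15 + 5Q
To minimize: dAC/dQ = -320/Q^2 + 5 = 0
Q^2 = 320/5 = 64
Q* = 8
Min AC = 320/8 + 15 + 5*8
Min AC = 40 + 15 + 40 = 95

95


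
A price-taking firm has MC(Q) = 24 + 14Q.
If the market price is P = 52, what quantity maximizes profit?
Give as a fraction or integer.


In perfect competition, profit is maximized where P = MC.
52 = 24 + 14Q
28 = 14Q
Q* = 28/14 = 2

2


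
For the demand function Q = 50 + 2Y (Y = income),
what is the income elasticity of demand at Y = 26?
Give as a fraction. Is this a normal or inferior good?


dQ/dY = 2
At Y = 26: Q = 50 + 2*26 = 102
Ey = (dQ/dY)(Y/Q) = 2 * 26 / 102 = 26/51
Since Ey > 0, this is a normal good.

26/51 (normal good)


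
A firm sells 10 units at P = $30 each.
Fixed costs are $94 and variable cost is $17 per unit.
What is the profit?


Total Revenue = P * Q = 30 * 10 = $300
Total Cost = FC + VC*Q = 94 + 17*10 = $264
Profit = TR - TC = 300 - 264 = $36

$36


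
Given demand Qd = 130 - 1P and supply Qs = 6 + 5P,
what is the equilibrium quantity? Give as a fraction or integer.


First find equilibrium price:
130 - 1P = 6 + 5P
P* = 124/6 = 62/3
Then substitute into demand:
Q* = 130 - 1 * 62/3 = 328/3

328/3


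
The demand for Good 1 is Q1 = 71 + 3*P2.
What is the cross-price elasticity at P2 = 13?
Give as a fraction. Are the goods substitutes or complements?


dQ1/dP2 = 3
At P2 = 13: Q1 = 71 + 3*13 = 110
Exy = (dQ1/dP2)(P2/Q1) = 3 * 13 / 110 = 39/110
Since Exy > 0, the goods are substitutes.

39/110 (substitutes)


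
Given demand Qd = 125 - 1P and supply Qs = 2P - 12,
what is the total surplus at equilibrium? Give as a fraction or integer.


Find equilibrium: 125 - 1P = 2P - 12
125 + 12 = 3P
P* = 137/3 = 137/3
Q* = 2*137/3 - 12 = 238/3
Inverse demand: P = 125 - Q/1, so P_max = 125
Inverse supply: P = 6 + Q/2, so P_min = 6
CS = (1/2) * 238/3 * (125 - 137/3) = 28322/9
PS = (1/2) * 238/3 * (137/3 - 6) = 14161/9
TS = CS + PS = 28322/9 + 14161/9 = 14161/3

14161/3


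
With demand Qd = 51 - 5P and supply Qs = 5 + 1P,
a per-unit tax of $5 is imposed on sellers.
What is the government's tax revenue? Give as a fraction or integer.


With tax on sellers, new supply: Qs' = 5 + 1(P - 5)
= 0 + 1P
New equilibrium quantity:
Q_new = 17/2
Tax revenue = tax * Q_new = 5 * 17/2 = 85/2

85/2


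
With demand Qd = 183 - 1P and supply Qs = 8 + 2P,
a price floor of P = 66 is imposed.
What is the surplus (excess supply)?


At P = 66:
Qd = 183 - 1*66 = 117
Qs = 8 + 2*66 = 140
Surplus = Qs - Qd = 140 - 117 = 23

23


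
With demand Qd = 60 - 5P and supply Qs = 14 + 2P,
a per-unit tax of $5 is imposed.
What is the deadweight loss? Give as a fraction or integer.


Pre-tax equilibrium quantity: Q* = 190/7
Post-tax equilibrium quantity: Q_tax = 20
Reduction in quantity: Q* - Q_tax = 50/7
DWL = (1/2) * tax * (Q* - Q_tax)
DWL = (1/2) * 5 * 50/7 = 125/7

125/7


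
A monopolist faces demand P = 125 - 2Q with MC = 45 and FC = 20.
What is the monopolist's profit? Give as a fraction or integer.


MR = MC: 125 - 4Q = 45
Q* = 20
P* = 125 - 2*20 = 85
Profit = (P* - MC)*Q* - FC
= (85 - 45)*20 - 20
= 40*20 - 20
= 800 - 20 = 780

780


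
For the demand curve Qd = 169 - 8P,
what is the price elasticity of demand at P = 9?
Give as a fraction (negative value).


dQ/dP = -8
At P = 9: Q = 169 - 8*9 = 97
E = (dQ/dP)(P/Q) = (-8)(9/97) = -72/97

-72/97


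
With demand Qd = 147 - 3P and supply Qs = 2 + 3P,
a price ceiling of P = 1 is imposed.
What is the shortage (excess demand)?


At P = 1:
Qd = 147 - 3*1 = 144
Qs = 2 + 3*1 = 5
Shortage = Qd - Qs = 144 - 5 = 139

139


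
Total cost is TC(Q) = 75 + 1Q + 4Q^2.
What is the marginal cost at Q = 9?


MC = dTC/dQ = 1 + 2*4*Q
At Q = 9:
MC = 1 + 8*9
MC = 1 + 72 = 73

73


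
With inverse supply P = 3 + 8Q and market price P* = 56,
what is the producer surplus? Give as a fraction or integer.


Minimum supply price (at Q=0): P_min = 3
Quantity supplied at P* = 56:
Q* = (56 - 3)/8 = 53/8
PS = (1/2) * Q* * (P* - P_min)
PS = (1/2) * 53/8 * (56 - 3)
PS = (1/2) * 53/8 * 53 = 2809/16

2809/16


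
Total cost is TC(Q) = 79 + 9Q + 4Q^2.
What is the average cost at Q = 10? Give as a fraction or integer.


TC(10) = 79 + 9*10 + 4*10^2
TC(10) = 79 + 90 + 400 = 569
AC = TC/Q = 569/10 = 569/10

569/10


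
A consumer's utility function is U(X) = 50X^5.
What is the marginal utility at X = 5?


MU = dU/dX = 50*5*X^(5-1)
MU = 250*X^4
At X = 5:
MU = 250 * 5^4
MU = 250 * 625 = 156250

156250


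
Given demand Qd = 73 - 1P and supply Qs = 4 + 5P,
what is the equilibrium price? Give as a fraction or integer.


At equilibrium, Qd = Qs.
73 - 1P = 4 + 5P
73 - 4 = 1P + 5P
69 = 6P
P* = 69/6 = 23/2

23/2


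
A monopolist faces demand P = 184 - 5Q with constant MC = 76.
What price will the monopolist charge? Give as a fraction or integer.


MR = 184 - 10Q
Set MR = MC: 184 - 10Q = 76
Q* = 54/5
Substitute into demand:
P* = 184 - 5*54/5 = 130

130


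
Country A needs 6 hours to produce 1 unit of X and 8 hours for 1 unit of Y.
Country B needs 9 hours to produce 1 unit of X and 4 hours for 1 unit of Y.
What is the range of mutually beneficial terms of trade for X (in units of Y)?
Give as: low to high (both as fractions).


Opportunity cost of X for Country A = hours_X / hours_Y = 6/8 = 3/4 units of Y
Opportunity cost of X for Country B = hours_X / hours_Y = 9/4 = 9/4 units of Y
Terms of trade must be between the two opportunity costs.
Range: 3/4 to 9/4

3/4 to 9/4


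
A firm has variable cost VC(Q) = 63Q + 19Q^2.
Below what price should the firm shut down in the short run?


AVC(Q) = VC(Q)/Q = 63 + 19Q
AVC is increasing in Q, so minimum AVC is at Q -> 0+.
Min AVC = 63
The firm should shut down if P < 63.

63


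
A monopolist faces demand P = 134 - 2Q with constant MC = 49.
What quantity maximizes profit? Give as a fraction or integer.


TR = P*Q = (134 - 2Q)Q = 134Q - 2Q^2
MR = dTR/dQ = 134 - 4Q
Set MR = MC:
134 - 4Q = 49
85 = 4Q
Q* = 85/4 = 85/4

85/4


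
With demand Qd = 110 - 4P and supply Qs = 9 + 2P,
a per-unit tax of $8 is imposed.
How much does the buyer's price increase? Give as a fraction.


With a per-unit tax, the buyer's price increase depends on relative slopes.
Supply slope: d = 2, Demand slope: b = 4
Buyer's price increase = d * tax / (b + d)
= 2 * 8 / (4 + 2)
= 16 / 6 = 8/3

8/3


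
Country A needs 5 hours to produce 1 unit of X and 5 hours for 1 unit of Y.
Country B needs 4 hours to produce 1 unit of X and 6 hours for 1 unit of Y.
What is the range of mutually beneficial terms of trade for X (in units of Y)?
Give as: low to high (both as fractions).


Opportunity cost of X for Country A = hours_X / hours_Y = 5/5 = 1 units of Y
Opportunity cost of X for Country B = hours_X / hours_Y = 4/6 = 2/3 units of Y
Terms of trade must be between the two opportunity costs.
Range: 2/3 to 1

2/3 to 1


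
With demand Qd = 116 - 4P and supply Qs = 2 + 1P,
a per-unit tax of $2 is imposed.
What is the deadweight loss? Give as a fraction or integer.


Pre-tax equilibrium quantity: Q* = 124/5
Post-tax equilibrium quantity: Q_tax = 116/5
Reduction in quantity: Q* - Q_tax = 8/5
DWL = (1/2) * tax * (Q* - Q_tax)
DWL = (1/2) * 2 * 8/5 = 8/5

8/5


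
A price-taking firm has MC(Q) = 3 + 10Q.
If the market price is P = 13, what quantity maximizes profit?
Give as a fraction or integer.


In perfect competition, profit is maximized where P = MC.
13 = 3 + 10Q
10 = 10Q
Q* = 10/10 = 1

1


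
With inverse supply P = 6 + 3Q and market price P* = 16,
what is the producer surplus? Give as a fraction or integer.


Minimum supply price (at Q=0): P_min = 6
Quantity supplied at P* = 16:
Q* = (16 - 6)/3 = 10/3
PS = (1/2) * Q* * (P* - P_min)
PS = (1/2) * 10/3 * (16 - 6)
PS = (1/2) * 10/3 * 10 = 50/3

50/3


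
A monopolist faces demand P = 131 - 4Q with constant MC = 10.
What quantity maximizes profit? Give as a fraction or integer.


TR = P*Q = (131 - 4Q)Q = 131Q - 4Q^2
MR = dTR/dQ = 131 - 8Q
Set MR = MC:
131 - 8Q = 10
121 = 8Q
Q* = 121/8 = 121/8

121/8


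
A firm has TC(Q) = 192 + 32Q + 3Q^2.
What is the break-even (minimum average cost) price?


AC(Q) = 192/Q + 32 + 3Q
To minimize: dAC/dQ = -192/Q^2 + 3 = 0
Q^2 = 192/3 = 64
Q* = 8
Min AC = 192/8 + 32 + 3*8
Min AC = 24 + 32 + 24 = 80

80


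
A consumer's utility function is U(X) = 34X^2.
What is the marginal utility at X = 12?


MU = dU/dX = 34*2*X^(2-1)
MU = 68*X^1
At X = 12:
MU = 68 * 12^1
MU = 68 * 12 = 816

816


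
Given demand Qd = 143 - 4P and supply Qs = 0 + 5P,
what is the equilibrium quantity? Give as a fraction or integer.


First find equilibrium price:
143 - 4P = 0 + 5P
P* = 143/9 = 143/9
Then substitute into demand:
Q* = 143 - 4 * 143/9 = 715/9

715/9


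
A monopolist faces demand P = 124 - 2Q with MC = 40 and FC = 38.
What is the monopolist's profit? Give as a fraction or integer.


MR = MC: 124 - 4Q = 40
Q* = 21
P* = 124 - 2*21 = 82
Profit = (P* - MC)*Q* - FC
= (82 - 40)*21 - 38
= 42*21 - 38
= 882 - 38 = 844

844


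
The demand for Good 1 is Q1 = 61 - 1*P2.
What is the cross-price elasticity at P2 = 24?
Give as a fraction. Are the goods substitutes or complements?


dQ1/dP2 = -1
At P2 = 24: Q1 = 61 - 1*24 = 37
Exy = (dQ1/dP2)(P2/Q1) = -1 * 24 / 37 = -24/37
Since Exy < 0, the goods are complements.

-24/37 (complements)


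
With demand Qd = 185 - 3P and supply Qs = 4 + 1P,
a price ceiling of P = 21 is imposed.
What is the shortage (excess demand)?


At P = 21:
Qd = 185 - 3*21 = 122
Qs = 4 + 1*21 = 25
Shortage = Qd - Qs = 122 - 25 = 97

97


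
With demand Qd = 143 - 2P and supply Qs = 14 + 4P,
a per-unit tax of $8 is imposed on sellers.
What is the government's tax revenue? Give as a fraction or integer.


With tax on sellers, new supply: Qs' = 14 + 4(P - 8)
= 4P - 18
New equilibrium quantity:
Q_new = 268/3
Tax revenue = tax * Q_new = 8 * 268/3 = 2144/3

2144/3


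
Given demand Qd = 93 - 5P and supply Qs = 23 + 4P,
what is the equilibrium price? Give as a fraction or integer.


At equilibrium, Qd = Qs.
93 - 5P = 23 + 4P
93 - 23 = 5P + 4P
70 = 9P
P* = 70/9 = 70/9

70/9


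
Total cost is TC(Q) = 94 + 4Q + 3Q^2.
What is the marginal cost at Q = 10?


MC = dTC/dQ = 4 + 2*3*Q
At Q = 10:
MC = 4 + 6*10
MC = 4 + 60 = 64

64


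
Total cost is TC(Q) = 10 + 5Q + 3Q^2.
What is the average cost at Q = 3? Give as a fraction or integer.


TC(3) = 10 + 5*3 + 3*3^2
TC(3) = 10 + 15 + 27 = 52
AC = TC/Q = 52/3 = 52/3

52/3


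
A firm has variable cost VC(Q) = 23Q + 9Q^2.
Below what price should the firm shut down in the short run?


AVC(Q) = VC(Q)/Q = 23 + 9Q
AVC is increasing in Q, so minimum AVC is at Q -> 0+.
Min AVC = 23
The firm should shut down if P < 23.

23


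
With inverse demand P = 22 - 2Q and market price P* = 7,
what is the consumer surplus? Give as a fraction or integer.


Maximum willingness to pay (at Q=0): P_max = 22
Quantity demanded at P* = 7:
Q* = (22 - 7)/2 = 15/2
CS = (1/2) * Q* * (P_max - P*)
CS = (1/2) * 15/2 * (22 - 7)
CS = (1/2) * 15/2 * 15 = 225/4

225/4


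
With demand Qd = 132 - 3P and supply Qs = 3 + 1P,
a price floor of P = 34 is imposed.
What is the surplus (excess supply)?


At P = 34:
Qd = 132 - 3*34 = 30
Qs = 3 + 1*34 = 37
Surplus = Qs - Qd = 37 - 30 = 7

7


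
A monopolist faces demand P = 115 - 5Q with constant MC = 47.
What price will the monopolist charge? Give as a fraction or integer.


MR = 115 - 10Q
Set MR = MC: 115 - 10Q = 47
Q* = 34/5
Substitute into demand:
P* = 115 - 5*34/5 = 81

81


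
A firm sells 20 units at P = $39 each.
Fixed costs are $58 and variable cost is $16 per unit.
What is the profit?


Total Revenue = P * Q = 39 * 20 = $780
Total Cost = FC + VC*Q = 58 + 16*20 = $378
Profit = TR - TC = 780 - 378 = $402

$402


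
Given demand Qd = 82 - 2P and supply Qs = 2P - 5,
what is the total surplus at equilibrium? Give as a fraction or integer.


Find equilibrium: 82 - 2P = 2P - 5
82 + 5 = 4P
P* = 87/4 = 87/4
Q* = 2*87/4 - 5 = 77/2
Inverse demand: P = 41 - Q/2, so P_max = 41
Inverse supply: P = 5/2 + Q/2, so P_min = 5/2
CS = (1/2) * 77/2 * (41 - 87/4) = 5929/16
PS = (1/2) * 77/2 * (87/4 - 5/2) = 5929/16
TS = CS + PS = 5929/16 + 5929/16 = 5929/8

5929/8


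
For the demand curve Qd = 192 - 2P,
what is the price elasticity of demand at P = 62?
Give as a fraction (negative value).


dQ/dP = -2
At P = 62: Q = 192 - 2*62 = 68
E = (dQ/dP)(P/Q) = (-2)(62/68) = -31/17

-31/17


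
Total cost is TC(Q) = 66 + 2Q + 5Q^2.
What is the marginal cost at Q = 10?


MC = dTC/dQ = 2 + 2*5*Q
At Q = 10:
MC = 2 + 10*10
MC = 2 + 100 = 102

102


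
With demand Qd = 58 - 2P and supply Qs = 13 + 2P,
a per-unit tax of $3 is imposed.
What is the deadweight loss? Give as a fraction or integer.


Pre-tax equilibrium quantity: Q* = 71/2
Post-tax equilibrium quantity: Q_tax = 65/2
Reduction in quantity: Q* - Q_tax = 3
DWL = (1/2) * tax * (Q* - Q_tax)
DWL = (1/2) * 3 * 3 = 9/2

9/2


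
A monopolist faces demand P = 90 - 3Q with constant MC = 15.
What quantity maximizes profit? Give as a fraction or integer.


TR = P*Q = (90 - 3Q)Q = 90Q - 3Q^2
MR = dTR/dQ = 90 - 6Q
Set MR = MC:
90 - 6Q = 15
75 = 6Q
Q* = 75/6 = 25/2

25/2


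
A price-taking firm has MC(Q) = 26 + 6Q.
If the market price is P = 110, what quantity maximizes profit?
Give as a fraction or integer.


In perfect competition, profit is maximized where P = MC.
110 = 26 + 6Q
84 = 6Q
Q* = 84/6 = 14

14


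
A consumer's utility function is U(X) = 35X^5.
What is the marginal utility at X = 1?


MU = dU/dX = 35*5*X^(5-1)
MU = 175*X^4
At X = 1:
MU = 175 * 1^4
MU = 175 * 1 = 175

175


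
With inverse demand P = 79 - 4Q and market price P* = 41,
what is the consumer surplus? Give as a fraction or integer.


Maximum willingness to pay (at Q=0): P_max = 79
Quantity demanded at P* = 41:
Q* = (79 - 41)/4 = 19/2
CS = (1/2) * Q* * (P_max - P*)
CS = (1/2) * 19/2 * (79 - 41)
CS = (1/2) * 19/2 * 38 = 361/2

361/2


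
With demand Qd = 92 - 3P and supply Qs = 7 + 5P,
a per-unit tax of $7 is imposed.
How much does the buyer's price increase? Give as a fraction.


With a per-unit tax, the buyer's price increase depends on relative slopes.
Supply slope: d = 5, Demand slope: b = 3
Buyer's price increase = d * tax / (b + d)
= 5 * 7 / (3 + 5)
= 35 / 8 = 35/8

35/8


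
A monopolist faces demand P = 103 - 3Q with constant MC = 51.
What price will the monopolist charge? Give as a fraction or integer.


MR = 103 - 6Q
Set MR = MC: 103 - 6Q = 51
Q* = 26/3
Substitute into demand:
P* = 103 - 3*26/3 = 77

77


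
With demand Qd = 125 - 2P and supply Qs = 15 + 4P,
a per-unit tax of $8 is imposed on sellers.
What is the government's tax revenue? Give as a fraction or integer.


With tax on sellers, new supply: Qs' = 15 + 4(P - 8)
= 4P - 17
New equilibrium quantity:
Q_new = 233/3
Tax revenue = tax * Q_new = 8 * 233/3 = 1864/3

1864/3


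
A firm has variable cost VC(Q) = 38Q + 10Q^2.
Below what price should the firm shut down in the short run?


AVC(Q) = VC(Q)/Q = 38 + 10Q
AVC is increasing in Q, so minimum AVC is at Q -> 0+.
Min AVC = 38
The firm should shut down if P < 38.

38


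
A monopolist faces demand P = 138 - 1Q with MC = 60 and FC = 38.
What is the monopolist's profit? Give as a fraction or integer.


MR = MC: 138 - 2Q = 60
Q* = 39
P* = 138 - 1*39 = 99
Profit = (P* - MC)*Q* - FC
= (99 - 60)*39 - 38
= 39*39 - 38
= 1521 - 38 = 1483

1483


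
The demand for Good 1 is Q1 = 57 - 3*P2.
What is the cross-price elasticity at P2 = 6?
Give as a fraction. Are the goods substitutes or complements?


dQ1/dP2 = -3
At P2 = 6: Q1 = 57 - 3*6 = 39
Exy = (dQ1/dP2)(P2/Q1) = -3 * 6 / 39 = -6/13
Since Exy < 0, the goods are complements.

-6/13 (complements)


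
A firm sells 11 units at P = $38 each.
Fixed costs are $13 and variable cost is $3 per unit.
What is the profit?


Total Revenue = P * Q = 38 * 11 = $418
Total Cost = FC + VC*Q = 13 + 3*11 = $46
Profit = TR - TC = 418 - 46 = $372

$372


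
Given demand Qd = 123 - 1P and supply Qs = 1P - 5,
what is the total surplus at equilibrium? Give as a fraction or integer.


Find equilibrium: 123 - 1P = 1P - 5
123 + 5 = 2P
P* = 128/2 = 64
Q* = 1*64 - 5 = 59
Inverse demand: P = 123 - Q/1, so P_max = 123
Inverse supply: P = 5 + Q/1, so P_min = 5
CS = (1/2) * 59 * (123 - 64) = 3481/2
PS = (1/2) * 59 * (64 - 5) = 3481/2
TS = CS + PS = 3481/2 + 3481/2 = 3481

3481


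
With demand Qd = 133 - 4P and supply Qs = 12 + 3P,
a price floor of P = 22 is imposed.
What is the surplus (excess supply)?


At P = 22:
Qd = 133 - 4*22 = 45
Qs = 12 + 3*22 = 78
Surplus = Qs - Qd = 78 - 45 = 33

33


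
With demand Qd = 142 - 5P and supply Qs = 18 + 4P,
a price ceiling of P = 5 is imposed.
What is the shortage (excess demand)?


At P = 5:
Qd = 142 - 5*5 = 117
Qs = 18 + 4*5 = 38
Shortage = Qd - Qs = 117 - 38 = 79

79


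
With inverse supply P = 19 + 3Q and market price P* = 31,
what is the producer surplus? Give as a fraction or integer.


Minimum supply price (at Q=0): P_min = 19
Quantity supplied at P* = 31:
Q* = (31 - 19)/3 = 4
PS = (1/2) * Q* * (P* - P_min)
PS = (1/2) * 4 * (31 - 19)
PS = (1/2) * 4 * 12 = 24

24


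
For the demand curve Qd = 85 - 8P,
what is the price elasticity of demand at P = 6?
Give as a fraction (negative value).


dQ/dP = -8
At P = 6: Q = 85 - 8*6 = 37
E = (dQ/dP)(P/Q) = (-8)(6/37) = -48/37

-48/37


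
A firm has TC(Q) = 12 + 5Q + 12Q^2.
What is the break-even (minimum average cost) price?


AC(Q) = 12/Q + 5 + 12Q
To minimize: dAC/dQ = -12/Q^2 + 12 = 0
Q^2 = 12/12 = 1
Q* = 1
Min AC = 12/1 + 5 + 12*1
Min AC = 12 + 5 + 12 = 29

29


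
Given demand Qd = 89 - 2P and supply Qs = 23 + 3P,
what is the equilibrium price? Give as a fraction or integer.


At equilibrium, Qd = Qs.
89 - 2P = 23 + 3P
89 - 23 = 2P + 3P
66 = 5P
P* = 66/5 = 66/5

66/5


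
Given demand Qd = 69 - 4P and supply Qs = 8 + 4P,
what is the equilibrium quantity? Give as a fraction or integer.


First find equilibrium price:
69 - 4P = 8 + 4P
P* = 61/8 = 61/8
Then substitute into demand:
Q* = 69 - 4 * 61/8 = 77/2

77/2


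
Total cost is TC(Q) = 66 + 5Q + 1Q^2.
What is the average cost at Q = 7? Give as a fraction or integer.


TC(7) = 66 + 5*7 + 1*7^2
TC(7) = 66 + 35 + 49 = 150
AC = TC/Q = 150/7 = 150/7

150/7


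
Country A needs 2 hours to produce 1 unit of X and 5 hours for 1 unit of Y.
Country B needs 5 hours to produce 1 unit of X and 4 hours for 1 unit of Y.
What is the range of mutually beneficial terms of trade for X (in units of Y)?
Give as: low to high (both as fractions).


Opportunity cost of X for Country A = hours_X / hours_Y = 2/5 = 2/5 units of Y
Opportunity cost of X for Country B = hours_X / hours_Y = 5/4 = 5/4 units of Y
Terms of trade must be between the two opportunity costs.
Range: 2/5 to 5/4

2/5 to 5/4


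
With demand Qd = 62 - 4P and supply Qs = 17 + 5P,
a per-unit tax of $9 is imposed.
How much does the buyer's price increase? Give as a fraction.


With a per-unit tax, the buyer's price increase depends on relative slopes.
Supply slope: d = 5, Demand slope: b = 4
Buyer's price increase = d * tax / (b + d)
= 5 * 9 / (4 + 5)
= 45 / 9 = 5

5


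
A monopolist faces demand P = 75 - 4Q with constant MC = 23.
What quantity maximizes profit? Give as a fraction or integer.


TR = P*Q = (75 - 4Q)Q = 75Q - 4Q^2
MR = dTR/dQ = 75 - 8Q
Set MR = MC:
75 - 8Q = 23
52 = 8Q
Q* = 52/8 = 13/2

13/2


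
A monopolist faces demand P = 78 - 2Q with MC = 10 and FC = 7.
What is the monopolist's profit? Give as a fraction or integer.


MR = MC: 78 - 4Q = 10
Q* = 17
P* = 78 - 2*17 = 44
Profit = (P* - MC)*Q* - FC
= (44 - 10)*17 - 7
= 34*17 - 7
= 578 - 7 = 571

571


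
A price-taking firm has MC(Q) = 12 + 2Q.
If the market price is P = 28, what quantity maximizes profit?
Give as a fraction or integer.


In perfect competition, profit is maximized where P = MC.
28 = 12 + 2Q
16 = 2Q
Q* = 16/2 = 8

8


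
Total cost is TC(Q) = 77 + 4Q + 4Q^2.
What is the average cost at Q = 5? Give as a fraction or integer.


TC(5) = 77 + 4*5 + 4*5^2
TC(5) = 77 + 20 + 100 = 197
AC = TC/Q = 197/5 = 197/5

197/5


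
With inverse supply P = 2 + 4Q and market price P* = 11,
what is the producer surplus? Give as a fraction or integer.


Minimum supply price (at Q=0): P_min = 2
Quantity supplied at P* = 11:
Q* = (11 - 2)/4 = 9/4
PS = (1/2) * Q* * (P* - P_min)
PS = (1/2) * 9/4 * (11 - 2)
PS = (1/2) * 9/4 * 9 = 81/8

81/8


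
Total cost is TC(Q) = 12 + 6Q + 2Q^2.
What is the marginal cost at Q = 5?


MC = dTC/dQ = 6 + 2*2*Q
At Q = 5:
MC = 6 + 4*5
MC = 6 + 20 = 26

26


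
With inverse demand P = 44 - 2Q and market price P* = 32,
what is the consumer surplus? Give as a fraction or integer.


Maximum willingness to pay (at Q=0): P_max = 44
Quantity demanded at P* = 32:
Q* = (44 - 32)/2 = 6
CS = (1/2) * Q* * (P_max - P*)
CS = (1/2) * 6 * (44 - 32)
CS = (1/2) * 6 * 12 = 36

36


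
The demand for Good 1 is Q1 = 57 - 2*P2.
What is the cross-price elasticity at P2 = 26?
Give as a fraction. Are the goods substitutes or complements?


dQ1/dP2 = -2
At P2 = 26: Q1 = 57 - 2*26 = 5
Exy = (dQ1/dP2)(P2/Q1) = -2 * 26 / 5 = -52/5
Since Exy < 0, the goods are complements.

-52/5 (complements)


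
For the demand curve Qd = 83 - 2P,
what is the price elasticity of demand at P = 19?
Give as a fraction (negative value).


dQ/dP = -2
At P = 19: Q = 83 - 2*19 = 45
E = (dQ/dP)(P/Q) = (-2)(19/45) = -38/45

-38/45


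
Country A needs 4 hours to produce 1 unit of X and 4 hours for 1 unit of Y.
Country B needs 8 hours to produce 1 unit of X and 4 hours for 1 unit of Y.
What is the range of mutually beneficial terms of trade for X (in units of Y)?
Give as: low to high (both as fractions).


Opportunity cost of X for Country A = hours_X / hours_Y = 4/4 = 1 units of Y
Opportunity cost of X for Country B = hours_X / hours_Y = 8/4 = 2 units of Y
Terms of trade must be between the two opportunity costs.
Range: 1 to 2

1 to 2


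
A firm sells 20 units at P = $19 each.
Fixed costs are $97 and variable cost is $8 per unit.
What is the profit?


Total Revenue = P * Q = 19 * 20 = $380
Total Cost = FC + VC*Q = 97 + 8*20 = $257
Profit = TR - TC = 380 - 257 = $123

$123


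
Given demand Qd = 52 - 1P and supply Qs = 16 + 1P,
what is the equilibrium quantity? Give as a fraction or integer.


First find equilibrium price:
52 - 1P = 16 + 1P
P* = 36/2 = 18
Then substitute into demand:
Q* = 52 - 1 * 18 = 34

34


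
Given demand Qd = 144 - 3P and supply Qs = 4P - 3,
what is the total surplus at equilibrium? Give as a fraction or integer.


Find equilibrium: 144 - 3P = 4P - 3
144 + 3 = 7P
P* = 147/7 = 21
Q* = 4*21 - 3 = 81
Inverse demand: P = 48 - Q/3, so P_max = 48
Inverse supply: P = 3/4 + Q/4, so P_min = 3/4
CS = (1/2) * 81 * (48 - 21) = 2187/2
PS = (1/2) * 81 * (21 - 3/4) = 6561/8
TS = CS + PS = 2187/2 + 6561/8 = 15309/8

15309/8


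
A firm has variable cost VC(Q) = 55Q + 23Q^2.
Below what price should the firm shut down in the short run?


AVC(Q) = VC(Q)/Q = 55 + 23Q
AVC is increasing in Q, so minimum AVC is at Q -> 0+.
Min AVC = 55
The firm should shut down if P < 55.

55


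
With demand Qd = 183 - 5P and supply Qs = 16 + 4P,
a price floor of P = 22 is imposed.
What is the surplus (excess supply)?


At P = 22:
Qd = 183 - 5*22 = 73
Qs = 16 + 4*22 = 104
Surplus = Qs - Qd = 104 - 73 = 31

31


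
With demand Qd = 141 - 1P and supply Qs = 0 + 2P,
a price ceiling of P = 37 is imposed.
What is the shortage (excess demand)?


At P = 37:
Qd = 141 - 1*37 = 104
Qs = 0 + 2*37 = 74
Shortage = Qd - Qs = 104 - 74 = 30

30
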